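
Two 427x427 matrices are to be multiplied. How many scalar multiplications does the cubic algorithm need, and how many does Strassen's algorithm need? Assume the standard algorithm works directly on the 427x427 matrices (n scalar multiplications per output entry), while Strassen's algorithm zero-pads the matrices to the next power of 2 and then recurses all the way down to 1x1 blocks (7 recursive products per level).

Matrix multiplication for 427x427 matrices:

Strassen's algorithm requires power-of-2 dimensions. Pad 427x427 to 512x512 (next power of 2).

Standard algorithm: 427^3 = 77854483 multiplications
Strassen's algorithm: 7^(log2(512)) = 7^9 = 40353607 multiplications
Savings: 77854483 - 40353607 = 37500876 multiplications

Standard: 77854483 multiplications (427^3). Strassen: 40353607 multiplications (7^9, after padding to 512x512). Strassen reduces 8 recursive multiplications to 7 at each level.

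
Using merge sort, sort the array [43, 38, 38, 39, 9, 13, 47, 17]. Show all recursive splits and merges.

Merge sort trace:

Split: [43, 38, 38, 39, 9, 13, 47, 17] -> [43, 38, 38, 39] and [9, 13, 47, 17]
  Split: [43, 38, 38, 39] -> [43, 38] and [38, 39]
    Split: [43, 38] -> [43] and [38]
    Merge: [43] + [38] -> [38, 43]
    Split: [38, 39] -> [38] and [39]
    Merge: [38] + [39] -> [38, 39]
  Merge: [38, 43] + [38, 39] -> [38, 38, 39, 43]
  Split: [9, 13, 47, 17] -> [9, 13] and [47, 17]
    Split: [9, 13] -> [9] and [13]
    Merge: [9] + [13] -> [9, 13]
    Split: [47, 17] -> [47] and [17]
    Merge: [47] + [17] -> [17, 47]
  Merge: [9, 13] + [17, 47] -> [9, 13, 17, 47]
Merge: [38, 38, 39, 43] + [9, 13, 17, 47] -> [9, 13, 17, 38, 38, 39, 43, 47]

Final sorted array: [9, 13, 17, 38, 38, 39, 43, 47]

The merge sort proceeds by recursively splitting the array and merging sorted halves.
After all merges, the sorted array is [9, 13, 17, 38, 38, 39, 43, 47].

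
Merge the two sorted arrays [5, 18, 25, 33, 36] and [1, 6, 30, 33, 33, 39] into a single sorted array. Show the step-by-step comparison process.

Merging process:

Compare 5 vs 1: take 1 from right. Merged: [1]
Compare 5 vs 6: take 5 from left. Merged: [1, 5]
Compare 18 vs 6: take 6 from right. Merged: [1, 5, 6]
Compare 18 vs 30: take 18 from left. Merged: [1, 5, 6, 18]
Compare 25 vs 30: take 25 from left. Merged: [1, 5, 6, 18, 25]
Compare 33 vs 30: take 30 from right. Merged: [1, 5, 6, 18, 25, 30]
Compare 33 vs 33: take 33 from left. Merged: [1, 5, 6, 18, 25, 30, 33]
Compare 36 vs 33: take 33 from right. Merged: [1, 5, 6, 18, 25, 30, 33, 33]
Compare 36 vs 33: take 33 from right. Merged: [1, 5, 6, 18, 25, 30, 33, 33, 33]
Compare 36 vs 39: take 36 from left. Merged: [1, 5, 6, 18, 25, 30, 33, 33, 33, 36]
Append remaining from right: [39]. Merged: [1, 5, 6, 18, 25, 30, 33, 33, 33, 36, 39]

Final merged array: [1, 5, 6, 18, 25, 30, 33, 33, 33, 36, 39]
Total comparisons: 10

The merged array is [1, 5, 6, 18, 25, 30, 33, 33, 33, 36, 39], requiring 10 comparisons. The merge step runs in O(n) time where n is the total number of elements.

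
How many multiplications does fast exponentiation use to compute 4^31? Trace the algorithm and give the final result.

Computing 4^31 by squaring (build up from 4^1; each line after the first costs one multiplication):

4^1 = 4
4^2 = (4^1)^2 = 4^2 = 16
4^3 = 4 * 4^2 = 4 * 16 = 64
4^6 = (4^3)^2 = 64^2 = 4096
4^7 = 4 * 4^6 = 4 * 4096 = 16384
4^14 = (4^7)^2 = 16384^2 = 268435456
4^15 = 4 * 4^14 = 4 * 268435456 = 1073741824
4^30 = (4^15)^2 = 1073741824^2 = 1152921504606846976
4^31 = 4 * 4^30 = 4 * 1152921504606846976 = 4611686018427387904

Result: 4611686018427387904
Multiplications needed: 8 (8 lines after 4^1)

4^31 = 4611686018427387904. Using exponentiation by squaring, this requires 8 multiplications. The key idea: if the exponent is even, square the half-power; if odd, multiply by the base once.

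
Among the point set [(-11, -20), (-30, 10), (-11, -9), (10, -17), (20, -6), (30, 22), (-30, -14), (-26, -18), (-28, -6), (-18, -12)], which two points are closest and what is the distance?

Computing all pairwise distances among 10 points:

d((-11, -20), (-30, 10)) = 35.5106
d((-11, -20), (-11, -9)) = 11.0
d((-11, -20), (10, -17)) = 21.2132
d((-11, -20), (20, -6)) = 34.0147
d((-11, -20), (30, 22)) = 58.6941
d((-11, -20), (-30, -14)) = 19.9249
d((-11, -20), (-26, -18)) = 15.1327
d((-11, -20), (-28, -6)) = 22.0227
d((-11, -20), (-18, -12)) = 10.6301
d((-30, 10), (-11, -9)) = 26.8701
d((-30, 10), (10, -17)) = 48.2597
d((-30, 10), (20, -6)) = 52.4976
d((-30, 10), (30, 22)) = 61.1882
d((-30, 10), (-30, -14)) = 24.0
d((-30, 10), (-26, -18)) = 28.2843
d((-30, 10), (-28, -6)) = 16.1245
d((-30, 10), (-18, -12)) = 25.0599
d((-11, -9), (10, -17)) = 22.4722
d((-11, -9), (20, -6)) = 31.1448
d((-11, -9), (30, 22)) = 51.4004
d((-11, -9), (-30, -14)) = 19.6469
d((-11, -9), (-26, -18)) = 17.4929
d((-11, -9), (-28, -6)) = 17.2627
d((-11, -9), (-18, -12)) = 7.6158
d((10, -17), (20, -6)) = 14.8661
d((10, -17), (30, 22)) = 43.8292
d((10, -17), (-30, -14)) = 40.1123
d((10, -17), (-26, -18)) = 36.0139
d((10, -17), (-28, -6)) = 39.5601
d((10, -17), (-18, -12)) = 28.4429
d((20, -6), (30, 22)) = 29.7321
d((20, -6), (-30, -14)) = 50.636
d((20, -6), (-26, -18)) = 47.5395
d((20, -6), (-28, -6)) = 48.0
d((20, -6), (-18, -12)) = 38.4708
d((30, 22), (-30, -14)) = 69.9714
d((30, 22), (-26, -18)) = 68.8186
d((30, 22), (-28, -6)) = 64.405
d((30, 22), (-18, -12)) = 58.8218
d((-30, -14), (-26, -18)) = 5.6569 <-- minimum
d((-30, -14), (-28, -6)) = 8.2462
d((-30, -14), (-18, -12)) = 12.1655
d((-26, -18), (-28, -6)) = 12.1655
d((-26, -18), (-18, -12)) = 10.0
d((-28, -6), (-18, -12)) = 11.6619

Closest pair: (-30, -14) and (-26, -18) with distance 5.6569

The closest pair is (-30, -14) and (-26, -18) with Euclidean distance 5.6569. For 10 points, brute-force pairwise comparison is shown above. For large n, the divide-and-conquer algorithm (sort by x, recurse on halves, check the dividing strip) achieves O(n log n).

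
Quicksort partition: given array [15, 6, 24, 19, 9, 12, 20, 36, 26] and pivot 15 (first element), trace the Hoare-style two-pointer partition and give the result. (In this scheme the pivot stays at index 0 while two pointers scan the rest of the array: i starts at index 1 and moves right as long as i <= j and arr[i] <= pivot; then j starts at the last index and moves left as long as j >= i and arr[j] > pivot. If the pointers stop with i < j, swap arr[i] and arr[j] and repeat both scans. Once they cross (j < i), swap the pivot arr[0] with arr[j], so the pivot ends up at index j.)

Hoare-style two-pointer partition with pivot = 15:

Initial array: [15, 6, 24, 19, 9, 12, 20, 36, 26]

Pointers start at i = 1, j = 8.
i stops at index 2 (arr[2]=24 > 15), j stops at index 5 (arr[5]=12 <= 15): swap arr[2] and arr[5], array becomes [15, 6, 12, 19, 9, 24, 20, 36, 26]
i stops at index 3 (arr[3]=19 > 15), j stops at index 4 (arr[4]=9 <= 15): swap arr[3] and arr[4], array becomes [15, 6, 12, 9, 19, 24, 20, 36, 26]
i ends at 4, j ends at 3: the pointers have crossed (j < i), so scanning stops.

Swap pivot arr[0] with arr[3] to place pivot at position 3: [9, 6, 12, 15, 19, 24, 20, 36, 26]
Pivot position: 3

After partitioning with pivot 15, the array becomes [9, 6, 12, 15, 19, 24, 20, 36, 26]. The pivot is placed at index 3. All elements to the left of the pivot are <= 15, and all elements to the right are > 15.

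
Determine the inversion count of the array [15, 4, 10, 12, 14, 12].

Finding inversions in [15, 4, 10, 12, 14, 12]:

(0, 1): arr[0]=15 > arr[1]=4
(0, 2): arr[0]=15 > arr[2]=10
(0, 3): arr[0]=15 > arr[3]=12
(0, 4): arr[0]=15 > arr[4]=14
(0, 5): arr[0]=15 > arr[5]=12
(4, 5): arr[4]=14 > arr[5]=12

Total inversions: 6

The array has 6 inversion(s): (0,1), (0,2), (0,3), (0,4), (0,5), (4,5). Each pair (i,j) satisfies i < j and arr[i] > arr[j].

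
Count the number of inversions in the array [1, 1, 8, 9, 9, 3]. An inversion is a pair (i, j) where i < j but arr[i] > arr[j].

Finding inversions in [1, 1, 8, 9, 9, 3]:

(2, 5): arr[2]=8 > arr[5]=3
(3, 5): arr[3]=9 > arr[5]=3
(4, 5): arr[4]=9 > arr[5]=3

Total inversions: 3

The array has 3 inversion(s): (2,5), (3,5), (4,5). Each pair (i,j) satisfies i < j and arr[i] > arr[j].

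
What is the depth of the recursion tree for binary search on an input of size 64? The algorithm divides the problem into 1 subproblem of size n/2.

For divide and conquer with division factor 2:

Problem sizes at each level:
Level 0: 64
Level 1: 32
Level 2: 16
Level 3: 8
Level 4: 4
Level 5: 2
Level 6: 1

The root is level 0 and the size-1 base case is level 6 (the tree spans levels 0 through 6, i.e. 7 levels counting the root), so the depth is the number of divisions: log_2(64) = 6

The recursion tree depth is log_2(64) = 6. At each level, the problem size is divided by 2, so it takes 6 divisions to reduce to a base case of size 1. The algorithm makes 1 recursive call at each level.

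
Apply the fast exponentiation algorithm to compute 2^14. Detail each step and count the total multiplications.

Computing 2^14 by squaring (build up from 2^1; each line after the first costs one multiplication):

2^1 = 2
2^2 = (2^1)^2 = 2^2 = 4
2^3 = 2 * 2^2 = 2 * 4 = 8
2^6 = (2^3)^2 = 8^2 = 64
2^7 = 2 * 2^6 = 2 * 64 = 128
2^14 = (2^7)^2 = 128^2 = 16384

Result: 16384
Multiplications needed: 5 (5 lines after 2^1)

2^14 = 16384. Using exponentiation by squaring, this requires 5 multiplications. The key idea: if the exponent is even, square the half-power; if odd, multiply by the base once.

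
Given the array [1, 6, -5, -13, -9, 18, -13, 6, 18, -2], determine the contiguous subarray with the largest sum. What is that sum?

Using Kadane's algorithm on [1, 6, -5, -13, -9, 18, -13, 6, 18, -2]:

Scanning through the array:
Position 1 (value 6): max_ending_here = 7, max_so_far = 7
Position 2 (value -5): max_ending_here = 2, max_so_far = 7
Position 3 (value -13): max_ending_here = -11, max_so_far = 7
Position 4 (value -9): max_ending_here = -9, max_so_far = 7
Position 5 (value 18): max_ending_here = 18, max_so_far = 18
Position 6 (value -13): max_ending_here = 5, max_so_far = 18
Position 7 (value 6): max_ending_here = 11, max_so_far = 18
Position 8 (value 18): max_ending_here = 29, max_so_far = 29
Position 9 (value -2): max_ending_here = 27, max_so_far = 29

Maximum subarray: [18, -13, 6, 18]
Maximum sum: 29

The maximum subarray is [18, -13, 6, 18] with sum 29. This subarray runs from index 5 to index 8.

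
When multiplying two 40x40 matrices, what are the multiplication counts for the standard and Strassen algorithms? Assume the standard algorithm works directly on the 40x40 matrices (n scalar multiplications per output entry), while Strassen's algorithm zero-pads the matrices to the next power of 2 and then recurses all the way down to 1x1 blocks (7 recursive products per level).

Matrix multiplication for 40x40 matrices:

Strassen's algorithm requires power-of-2 dimensions. Pad 40x40 to 64x64 (next power of 2).

Standard algorithm: 40^3 = 64000 multiplications
Strassen's algorithm: 7^(log2(64)) = 7^6 = 117649 multiplications
Difference: 64000 - 117649 = -53649 (Strassen uses MORE here due to padding overhead — for small or just-over-power-of-2 n, padding can outweigh the per-level savings)

Standard: 64000 multiplications (40^3). Strassen: 117649 multiplications (7^6, after padding to 64x64). Strassen reduces 8 recursive multiplications to 7 at each level.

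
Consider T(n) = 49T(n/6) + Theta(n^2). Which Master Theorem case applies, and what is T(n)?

Master Theorem for T(n) = 49T(n/6) + O(n^2):

a = 49, b = 6, c = 2
log_b(a) = log_6(49) = 2.1721

Case 1: c = 2 < log_6(49) = 2.1721
T(n) = O(n^(log_6 49))

For T(n) = 49T(n/6) + O(n^2): log_6(49) = 2.1721. This is Case 1 of the Master Theorem (c < log_b(a), work dominated by leaves), giving O(n^(log_6 49)).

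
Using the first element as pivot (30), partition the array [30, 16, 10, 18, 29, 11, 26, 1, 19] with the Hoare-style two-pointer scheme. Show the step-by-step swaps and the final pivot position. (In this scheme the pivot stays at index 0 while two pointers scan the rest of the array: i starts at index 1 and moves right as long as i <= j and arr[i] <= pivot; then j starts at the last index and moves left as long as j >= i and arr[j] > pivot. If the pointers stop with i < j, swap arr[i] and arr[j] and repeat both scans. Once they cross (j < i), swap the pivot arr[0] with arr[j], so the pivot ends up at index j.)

Hoare-style two-pointer partition with pivot = 30:

Initial array: [30, 16, 10, 18, 29, 11, 26, 1, 19]

Pointers start at i = 1, j = 8.
i ends at 9, j ends at 8: the pointers have crossed (j < i), so scanning stops.

Swap pivot arr[0] with arr[8] to place pivot at position 8: [19, 16, 10, 18, 29, 11, 26, 1, 30]
Pivot position: 8

After partitioning with pivot 30, the array becomes [19, 16, 10, 18, 29, 11, 26, 1, 30]. The pivot is placed at index 8. All elements to the left of the pivot are <= 30, and all elements to the right are > 30.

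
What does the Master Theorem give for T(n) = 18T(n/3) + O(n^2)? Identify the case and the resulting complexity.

Master Theorem for T(n) = 18T(n/3) + O(n^2):

a = 18, b = 3, c = 2
log_b(a) = log_3(18) = 2.6309

Case 1: c = 2 < log_3(18) = 2.6309
T(n) = O(n^(log_3 18))

For T(n) = 18T(n/3) + O(n^2): log_3(18) = 2.6309. This is Case 1 of the Master Theorem (c < log_b(a), work dominated by leaves), giving O(n^(log_3 18)).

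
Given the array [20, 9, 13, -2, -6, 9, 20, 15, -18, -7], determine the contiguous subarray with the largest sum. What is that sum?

Using Kadane's algorithm on [20, 9, 13, -2, -6, 9, 20, 15, -18, -7]:

Scanning through the array:
Position 1 (value 9): max_ending_here = 29, max_so_far = 29
Position 2 (value 13): max_ending_here = 42, max_so_far = 42
Position 3 (value -2): max_ending_here = 40, max_so_far = 42
Position 4 (value -6): max_ending_here = 34, max_so_far = 42
Position 5 (value 9): max_ending_here = 43, max_so_far = 43
Position 6 (value 20): max_ending_here = 63, max_so_far = 63
Position 7 (value 15): max_ending_here = 78, max_so_far = 78
Position 8 (value -18): max_ending_here = 60, max_so_far = 78
Position 9 (value -7): max_ending_here = 53, max_so_far = 78

Maximum subarray: [20, 9, 13, -2, -6, 9, 20, 15]
Maximum sum: 78

The maximum subarray is [20, 9, 13, -2, -6, 9, 20, 15] with sum 78. This subarray runs from index 0 to index 7.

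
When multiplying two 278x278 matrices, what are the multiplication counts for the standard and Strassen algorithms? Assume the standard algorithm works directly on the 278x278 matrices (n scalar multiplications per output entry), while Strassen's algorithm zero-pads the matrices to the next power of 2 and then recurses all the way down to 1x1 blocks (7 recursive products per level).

Matrix multiplication for 278x278 matrices:

Strassen's algorithm requires power-of-2 dimensions. Pad 278x278 to 512x512 (next power of 2).

Standard algorithm: 278^3 = 21484952 multiplications
Strassen's algorithm: 7^(log2(512)) = 7^9 = 40353607 multiplications
Difference: 21484952 - 40353607 = -18868655 (Strassen uses MORE here due to padding overhead — for small or just-over-power-of-2 n, padding can outweigh the per-level savings)

Standard: 21484952 multiplications (278^3). Strassen: 40353607 multiplications (7^9, after padding to 512x512). Strassen reduces 8 recursive multiplications to 7 at each level.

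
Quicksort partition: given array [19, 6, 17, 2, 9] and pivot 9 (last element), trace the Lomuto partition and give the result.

Lomuto partition with pivot = 9:

Initial array: [19, 6, 17, 2, 9]

arr[0]=19 > 9: no swap
arr[1]=6 <= 9: swap with position 0, array becomes [6, 19, 17, 2, 9]
arr[2]=17 > 9: no swap
arr[3]=2 <= 9: swap with position 1, array becomes [6, 2, 17, 19, 9]

Place pivot at position 2: [6, 2, 9, 19, 17]
Pivot position: 2

After partitioning with pivot 9, the array becomes [6, 2, 9, 19, 17]. The pivot is placed at index 2. All elements to the left of the pivot are <= 9, and all elements to the right are > 9.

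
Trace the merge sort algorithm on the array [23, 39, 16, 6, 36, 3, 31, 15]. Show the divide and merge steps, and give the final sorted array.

Merge sort trace:

Split: [23, 39, 16, 6, 36, 3, 31, 15] -> [23, 39, 16, 6] and [36, 3, 31, 15]
  Split: [23, 39, 16, 6] -> [23, 39] and [16, 6]
    Split: [23, 39] -> [23] and [39]
    Merge: [23] + [39] -> [23, 39]
    Split: [16, 6] -> [16] and [6]
    Merge: [16] + [6] -> [6, 16]
  Merge: [23, 39] + [6, 16] -> [6, 16, 23, 39]
  Split: [36, 3, 31, 15] -> [36, 3] and [31, 15]
    Split: [36, 3] -> [36] and [3]
    Merge: [36] + [3] -> [3, 36]
    Split: [31, 15] -> [31] and [15]
    Merge: [31] + [15] -> [15, 31]
  Merge: [3, 36] + [15, 31] -> [3, 15, 31, 36]
Merge: [6, 16, 23, 39] + [3, 15, 31, 36] -> [3, 6, 15, 16, 23, 31, 36, 39]

Final sorted array: [3, 6, 15, 16, 23, 31, 36, 39]

The merge sort proceeds by recursively splitting the array and merging sorted halves.
After all merges, the sorted array is [3, 6, 15, 16, 23, 31, 36, 39].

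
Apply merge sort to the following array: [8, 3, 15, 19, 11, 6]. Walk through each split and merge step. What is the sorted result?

Merge sort trace:

Split: [8, 3, 15, 19, 11, 6] -> [8, 3, 15] and [19, 11, 6]
  Split: [8, 3, 15] -> [8] and [3, 15]
    Split: [3, 15] -> [3] and [15]
    Merge: [3] + [15] -> [3, 15]
  Merge: [8] + [3, 15] -> [3, 8, 15]
  Split: [19, 11, 6] -> [19] and [11, 6]
    Split: [11, 6] -> [11] and [6]
    Merge: [11] + [6] -> [6, 11]
  Merge: [19] + [6, 11] -> [6, 11, 19]
Merge: [3, 8, 15] + [6, 11, 19] -> [3, 6, 8, 11, 15, 19]

Final sorted array: [3, 6, 8, 11, 15, 19]

The merge sort proceeds by recursively splitting the array and merging sorted halves.
After all merges, the sorted array is [3, 6, 8, 11, 15, 19].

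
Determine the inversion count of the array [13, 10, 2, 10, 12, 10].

Finding inversions in [13, 10, 2, 10, 12, 10]:

(0, 1): arr[0]=13 > arr[1]=10
(0, 2): arr[0]=13 > arr[2]=2
(0, 3): arr[0]=13 > arr[3]=10
(0, 4): arr[0]=13 > arr[4]=12
(0, 5): arr[0]=13 > arr[5]=10
(1, 2): arr[1]=10 > arr[2]=2
(4, 5): arr[4]=12 > arr[5]=10

Total inversions: 7

The array has 7 inversion(s): (0,1), (0,2), (0,3), (0,4), (0,5), (1,2), (4,5). Each pair (i,j) satisfies i < j and arr[i] > arr[j].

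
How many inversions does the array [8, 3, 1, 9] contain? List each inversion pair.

Finding inversions in [8, 3, 1, 9]:

(0, 1): arr[0]=8 > arr[1]=3
(0, 2): arr[0]=8 > arr[2]=1
(1, 2): arr[1]=3 > arr[2]=1

Total inversions: 3

The array has 3 inversion(s): (0,1), (0,2), (1,2). Each pair (i,j) satisfies i < j and arr[i] > arr[j].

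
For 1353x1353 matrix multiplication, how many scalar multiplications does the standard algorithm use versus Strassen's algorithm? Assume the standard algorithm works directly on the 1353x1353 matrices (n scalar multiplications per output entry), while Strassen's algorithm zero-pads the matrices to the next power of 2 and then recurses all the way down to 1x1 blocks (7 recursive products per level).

Matrix multiplication for 1353x1353 matrices:

Strassen's algorithm requires power-of-2 dimensions. Pad 1353x1353 to 2048x2048 (next power of 2).

Standard algorithm: 1353^3 = 2476813977 multiplications
Strassen's algorithm: 7^(log2(2048)) = 7^11 = 1977326743 multiplications
Savings: 2476813977 - 1977326743 = 499487234 multiplications

Standard: 2476813977 multiplications (1353^3). Strassen: 1977326743 multiplications (7^11, after padding to 2048x2048). Strassen reduces 8 recursive multiplications to 7 at each level.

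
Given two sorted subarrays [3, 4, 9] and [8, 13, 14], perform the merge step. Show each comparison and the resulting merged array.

Merging process:

Compare 3 vs 8: take 3 from left. Merged: [3]
Compare 4 vs 8: take 4 from left. Merged: [3, 4]
Compare 9 vs 8: take 8 from right. Merged: [3, 4, 8]
Compare 9 vs 13: take 9 from left. Merged: [3, 4, 8, 9]
Append remaining from right: [13, 14]. Merged: [3, 4, 8, 9, 13, 14]

Final merged array: [3, 4, 8, 9, 13, 14]
Total comparisons: 4

The merged array is [3, 4, 8, 9, 13, 14], requiring 4 comparisons. The merge step runs in O(n) time where n is the total number of elements.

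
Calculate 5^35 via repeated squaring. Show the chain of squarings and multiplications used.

Computing 5^35 by squaring (build up from 5^1; each line after the first costs one multiplication):

5^1 = 5
5^2 = (5^1)^2 = 5^2 = 25
5^4 = (5^2)^2 = 25^2 = 625
5^8 = (5^4)^2 = 625^2 = 390625
5^16 = (5^8)^2 = 390625^2 = 152587890625
5^17 = 5 * 5^16 = 5 * 152587890625 = 762939453125
5^34 = (5^17)^2 = 762939453125^2 = 582076609134674072265625
5^35 = 5 * 5^34 = 5 * 582076609134674072265625 = 2910383045673370361328125

Result: 2910383045673370361328125
Multiplications needed: 7 (7 lines after 5^1)

5^35 = 2910383045673370361328125. Using exponentiation by squaring, this requires 7 multiplications. The key idea: if the exponent is even, square the half-power; if odd, multiply by the base once.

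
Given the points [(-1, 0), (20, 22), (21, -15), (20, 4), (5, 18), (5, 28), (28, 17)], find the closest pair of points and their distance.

Computing all pairwise distances among 7 points:

d((-1, 0), (20, 22)) = 30.4138
d((-1, 0), (21, -15)) = 26.6271
d((-1, 0), (20, 4)) = 21.3776
d((-1, 0), (5, 18)) = 18.9737
d((-1, 0), (5, 28)) = 28.6356
d((-1, 0), (28, 17)) = 33.6155
d((20, 22), (21, -15)) = 37.0135
d((20, 22), (20, 4)) = 18.0
d((20, 22), (5, 18)) = 15.5242
d((20, 22), (5, 28)) = 16.1555
d((20, 22), (28, 17)) = 9.434 <-- minimum
d((21, -15), (20, 4)) = 19.0263
d((21, -15), (5, 18)) = 36.6742
d((21, -15), (5, 28)) = 45.8803
d((21, -15), (28, 17)) = 32.7567
d((20, 4), (5, 18)) = 20.5183
d((20, 4), (5, 28)) = 28.3019
d((20, 4), (28, 17)) = 15.2643
d((5, 18), (5, 28)) = 10.0
d((5, 18), (28, 17)) = 23.0217
d((5, 28), (28, 17)) = 25.4951

Closest pair: (20, 22) and (28, 17) with distance 9.434

The closest pair is (20, 22) and (28, 17) with Euclidean distance 9.434. For 7 points, brute-force pairwise comparison is shown above. For large n, the divide-and-conquer algorithm (sort by x, recurse on halves, check the dividing strip) achieves O(n log n).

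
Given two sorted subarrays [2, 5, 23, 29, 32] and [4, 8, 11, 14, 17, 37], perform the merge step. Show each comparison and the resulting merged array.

Merging process:

Compare 2 vs 4: take 2 from left. Merged: [2]
Compare 5 vs 4: take 4 from right. Merged: [2, 4]
Compare 5 vs 8: take 5 from left. Merged: [2, 4, 5]
Compare 23 vs 8: take 8 from right. Merged: [2, 4, 5, 8]
Compare 23 vs 11: take 11 from right. Merged: [2, 4, 5, 8, 11]
Compare 23 vs 14: take 14 from right. Merged: [2, 4, 5, 8, 11, 14]
Compare 23 vs 17: take 17 from right. Merged: [2, 4, 5, 8, 11, 14, 17]
Compare 23 vs 37: take 23 from left. Merged: [2, 4, 5, 8, 11, 14, 17, 23]
Compare 29 vs 37: take 29 from left. Merged: [2, 4, 5, 8, 11, 14, 17, 23, 29]
Compare 32 vs 37: take 32 from left. Merged: [2, 4, 5, 8, 11, 14, 17, 23, 29, 32]
Append remaining from right: [37]. Merged: [2, 4, 5, 8, 11, 14, 17, 23, 29, 32, 37]

Final merged array: [2, 4, 5, 8, 11, 14, 17, 23, 29, 32, 37]
Total comparisons: 10

The merged array is [2, 4, 5, 8, 11, 14, 17, 23, 29, 32, 37], requiring 10 comparisons. The merge step runs in O(n) time where n is the total number of elements.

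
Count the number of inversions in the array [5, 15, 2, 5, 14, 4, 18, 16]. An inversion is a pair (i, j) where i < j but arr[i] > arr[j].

Finding inversions in [5, 15, 2, 5, 14, 4, 18, 16]:

(0, 2): arr[0]=5 > arr[2]=2
(0, 5): arr[0]=5 > arr[5]=4
(1, 2): arr[1]=15 > arr[2]=2
(1, 3): arr[1]=15 > arr[3]=5
(1, 4): arr[1]=15 > arr[4]=14
(1, 5): arr[1]=15 > arr[5]=4
(3, 5): arr[3]=5 > arr[5]=4
(4, 5): arr[4]=14 > arr[5]=4
(6, 7): arr[6]=18 > arr[7]=16

Total inversions: 9

The array has 9 inversion(s): (0,2), (0,5), (1,2), (1,3), (1,4), (1,5), (3,5), (4,5), (6,7). Each pair (i,j) satisfies i < j and arr[i] > arr[j].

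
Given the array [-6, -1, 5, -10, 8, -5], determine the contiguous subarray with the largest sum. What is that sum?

Using Kadane's algorithm on [-6, -1, 5, -10, 8, -5]:

Scanning through the array:
Position 1 (value -1): max_ending_here = -1, max_so_far = -1
Position 2 (value 5): max_ending_here = 5, max_so_far = 5
Position 3 (value -10): max_ending_here = -5, max_so_far = 5
Position 4 (value 8): max_ending_here = 8, max_so_far = 8
Position 5 (value -5): max_ending_here = 3, max_so_far = 8

Maximum subarray: [8]
Maximum sum: 8

The maximum subarray is [8] with sum 8. This subarray runs from index 4 to index 4.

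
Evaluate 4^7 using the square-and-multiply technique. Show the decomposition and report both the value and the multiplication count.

Computing 4^7 by squaring (build up from 4^1; each line after the first costs one multiplication):

4^1 = 4
4^2 = (4^1)^2 = 4^2 = 16
4^3 = 4 * 4^2 = 4 * 16 = 64
4^6 = (4^3)^2 = 64^2 = 4096
4^7 = 4 * 4^6 = 4 * 4096 = 16384

Result: 16384
Multiplications needed: 4 (4 lines after 4^1)

4^7 = 16384. Using exponentiation by squaring, this requires 4 multiplications. The key idea: if the exponent is even, square the half-power; if odd, multiply by the base once.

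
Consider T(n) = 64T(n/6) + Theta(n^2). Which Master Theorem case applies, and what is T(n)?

Master Theorem for T(n) = 64T(n/6) + O(n^2):

a = 64, b = 6, c = 2
log_b(a) = log_6(64) = 2.3211

Case 1: c = 2 < log_6(64) = 2.3211
T(n) = O(n^(log_6 64))

For T(n) = 64T(n/6) + O(n^2): log_6(64) = 2.3211. This is Case 1 of the Master Theorem (c < log_b(a), work dominated by leaves), giving O(n^(log_6 64)).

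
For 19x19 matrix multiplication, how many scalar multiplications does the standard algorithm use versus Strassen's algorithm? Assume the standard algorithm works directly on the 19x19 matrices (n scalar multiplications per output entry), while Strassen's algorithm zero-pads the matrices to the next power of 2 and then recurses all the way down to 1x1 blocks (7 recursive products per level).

Matrix multiplication for 19x19 matrices:

Strassen's algorithm requires power-of-2 dimensions. Pad 19x19 to 32x32 (next power of 2).

Standard algorithm: 19^3 = 6859 multiplications
Strassen's algorithm: 7^(log2(32)) = 7^5 = 16807 multiplications
Difference: 6859 - 16807 = -9948 (Strassen uses MORE here due to padding overhead — for small or just-over-power-of-2 n, padding can outweigh the per-level savings)

Standard: 6859 multiplications (19^3). Strassen: 16807 multiplications (7^5, after padding to 32x32). Strassen reduces 8 recursive multiplications to 7 at each level.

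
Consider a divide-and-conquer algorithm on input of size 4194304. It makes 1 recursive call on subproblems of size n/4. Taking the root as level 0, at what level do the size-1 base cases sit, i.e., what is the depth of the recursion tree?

For divide and conquer with division factor 4:

Problem sizes at each level:
Level 0: 4194304
Level 1: 1048576
Level 2: 262144
Level 3: 65536
Level 4: 16384
Level 5: 4096
Level 6: 1024
Level 7: 256
Level 8: 64
Level 9: 16
Level 10: 4
Level 11: 1

The root is level 0 and the size-1 base case is level 11 (the tree spans levels 0 through 11, i.e. 12 levels counting the root), so the depth is the number of divisions: log_4(4194304) = 11

The recursion tree depth is log_4(4194304) = 11. At each level, the problem size is divided by 4, so it takes 11 divisions to reduce to a base case of size 1. The algorithm makes 1 recursive call at each level.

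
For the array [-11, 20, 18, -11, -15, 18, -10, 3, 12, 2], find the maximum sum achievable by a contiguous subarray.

Using Kadane's algorithm on [-11, 20, 18, -11, -15, 18, -10, 3, 12, 2]:

Scanning through the array:
Position 1 (value 20): max_ending_here = 20, max_so_far = 20
Position 2 (value 18): max_ending_here = 38, max_so_far = 38
Position 3 (value -11): max_ending_here = 27, max_so_far = 38
Position 4 (value -15): max_ending_here = 12, max_so_far = 38
Position 5 (value 18): max_ending_here = 30, max_so_far = 38
Position 6 (value -10): max_ending_here = 20, max_so_far = 38
Position 7 (value 3): max_ending_here = 23, max_so_far = 38
Position 8 (value 12): max_ending_here = 35, max_so_far = 38
Position 9 (value 2): max_ending_here = 37, max_so_far = 38

Maximum subarray: [20, 18]
Maximum sum: 38

The maximum subarray is [20, 18] with sum 38. This subarray runs from index 1 to index 2.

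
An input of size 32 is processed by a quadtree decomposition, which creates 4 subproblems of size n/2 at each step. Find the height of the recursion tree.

For divide and conquer with division factor 2:

Problem sizes at each level:
Level 0: 32
Level 1: 16
Level 2: 8
Level 3: 4
Level 4: 2
Level 5: 1

The root is level 0 and the size-1 base case is level 5 (the tree spans levels 0 through 5, i.e. 6 levels counting the root), so the depth is the number of divisions: log_2(32) = 5

The recursion tree depth is log_2(32) = 5. At each level, the problem size is divided by 2, so it takes 5 divisions to reduce to a base case of size 1. The algorithm makes 4 recursive calls at each level.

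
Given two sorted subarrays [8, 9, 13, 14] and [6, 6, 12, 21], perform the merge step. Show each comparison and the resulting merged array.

Merging process:

Compare 8 vs 6: take 6 from right. Merged: [6]
Compare 8 vs 6: take 6 from right. Merged: [6, 6]
Compare 8 vs 12: take 8 from left. Merged: [6, 6, 8]
Compare 9 vs 12: take 9 from left. Merged: [6, 6, 8, 9]
Compare 13 vs 12: take 12 from right. Merged: [6, 6, 8, 9, 12]
Compare 13 vs 21: take 13 from left. Merged: [6, 6, 8, 9, 12, 13]
Compare 14 vs 21: take 14 from left. Merged: [6, 6, 8, 9, 12, 13, 14]
Append remaining from right: [21]. Merged: [6, 6, 8, 9, 12, 13, 14, 21]

Final merged array: [6, 6, 8, 9, 12, 13, 14, 21]
Total comparisons: 7

The merged array is [6, 6, 8, 9, 12, 13, 14, 21], requiring 7 comparisons. The merge step runs in O(n) time where n is the total number of elements.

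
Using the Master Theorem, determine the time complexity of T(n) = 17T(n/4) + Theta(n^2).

Master Theorem for T(n) = 17T(n/4) + O(n^2):

a = 17, b = 4, c = 2
log_b(a) = log_4(17) = 2.0437

Case 1: c = 2 < log_4(17) = 2.0437
T(n) = O(n^(log_4 17))

For T(n) = 17T(n/4) + O(n^2): log_4(17) = 2.0437. This is Case 1 of the Master Theorem (c < log_b(a), work dominated by leaves), giving O(n^(log_4 17)).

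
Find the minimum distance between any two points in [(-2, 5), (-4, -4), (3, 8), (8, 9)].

Computing all pairwise distances among 4 points:

d((-2, 5), (-4, -4)) = 9.2195
d((-2, 5), (3, 8)) = 5.831
d((-2, 5), (8, 9)) = 10.7703
d((-4, -4), (3, 8)) = 13.8924
d((-4, -4), (8, 9)) = 17.6918
d((3, 8), (8, 9)) = 5.099 <-- minimum

Closest pair: (3, 8) and (8, 9) with distance 5.099

The closest pair is (3, 8) and (8, 9) with Euclidean distance 5.099. For 4 points, brute-force pairwise comparison is shown above. For large n, the divide-and-conquer algorithm (sort by x, recurse on halves, check the dividing strip) achieves O(n log n).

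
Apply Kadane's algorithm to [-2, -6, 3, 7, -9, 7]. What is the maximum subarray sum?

Using Kadane's algorithm on [-2, -6, 3, 7, -9, 7]:

Scanning through the array:
Position 1 (value -6): max_ending_here = -6, max_so_far = -2
Position 2 (value 3): max_ending_here = 3, max_so_far = 3
Position 3 (value 7): max_ending_here = 10, max_so_far = 10
Position 4 (value -9): max_ending_here = 1, max_so_far = 10
Position 5 (value 7): max_ending_here = 8, max_so_far = 10

Maximum subarray: [3, 7]
Maximum sum: 10

The maximum subarray is [3, 7] with sum 10. This subarray runs from index 2 to index 3.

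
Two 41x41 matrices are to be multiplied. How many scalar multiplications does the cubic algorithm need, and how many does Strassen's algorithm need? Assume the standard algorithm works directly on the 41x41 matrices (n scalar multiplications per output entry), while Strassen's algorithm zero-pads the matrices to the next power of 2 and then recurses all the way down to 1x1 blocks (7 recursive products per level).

Matrix multiplication for 41x41 matrices:

Strassen's algorithm requires power-of-2 dimensions. Pad 41x41 to 64x64 (next power of 2).

Standard algorithm: 41^3 = 68921 multiplications
Strassen's algorithm: 7^(log2(64)) = 7^6 = 117649 multiplications
Difference: 68921 - 117649 = -48728 (Strassen uses MORE here due to padding overhead — for small or just-over-power-of-2 n, padding can outweigh the per-level savings)

Standard: 68921 multiplications (41^3). Strassen: 117649 multiplications (7^6, after padding to 64x64). Strassen reduces 8 recursive multiplications to 7 at each level.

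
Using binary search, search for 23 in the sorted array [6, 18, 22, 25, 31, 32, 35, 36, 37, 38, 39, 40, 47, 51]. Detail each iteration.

Binary search for 23 in [6, 18, 22, 25, 31, 32, 35, 36, 37, 38, 39, 40, 47, 51]:

lo=0, hi=13, mid=6, arr[mid]=35 -> 35 > 23, search left half
lo=0, hi=5, mid=2, arr[mid]=22 -> 22 < 23, search right half
lo=3, hi=5, mid=4, arr[mid]=31 -> 31 > 23, search left half
lo=3, hi=3, mid=3, arr[mid]=25 -> 25 > 23, search left half
lo=3 > hi=2, target 23 not found

Binary search determines that 23 is not in the array after 4 comparisons. The search space was exhausted without finding the target.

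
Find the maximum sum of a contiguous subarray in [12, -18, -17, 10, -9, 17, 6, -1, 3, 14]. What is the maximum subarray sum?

Using Kadane's algorithm on [12, -18, -17, 10, -9, 17, 6, -1, 3, 14]:

Scanning through the array:
Position 1 (value -18): max_ending_here = -6, max_so_far = 12
Position 2 (value -17): max_ending_here = -17, max_so_far = 12
Position 3 (value 10): max_ending_here = 10, max_so_far = 12
Position 4 (value -9): max_ending_here = 1, max_so_far = 12
Position 5 (value 17): max_ending_here = 18, max_so_far = 18
Position 6 (value 6): max_ending_here = 24, max_so_far = 24
Position 7 (value -1): max_ending_here = 23, max_so_far = 24
Position 8 (value 3): max_ending_here = 26, max_so_far = 26
Position 9 (value 14): max_ending_here = 40, max_so_far = 40

Maximum subarray: [10, -9, 17, 6, -1, 3, 14]
Maximum sum: 40

The maximum subarray is [10, -9, 17, 6, -1, 3, 14] with sum 40. This subarray runs from index 3 to index 9.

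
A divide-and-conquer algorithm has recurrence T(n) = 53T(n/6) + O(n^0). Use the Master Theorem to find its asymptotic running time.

Master Theorem for T(n) = 53T(n/6) + O(n^0):

a = 53, b = 6, c = 0
log_b(a) = log_6(53) = 2.2159

Case 1: c = 0 < log_6(53) = 2.2159
T(n) = O(n^(log_6 53))

For T(n) = 53T(n/6) + O(n^0): log_6(53) = 2.2159. This is Case 1 of the Master Theorem (c < log_b(a), work dominated by leaves), giving O(n^(log_6 53)).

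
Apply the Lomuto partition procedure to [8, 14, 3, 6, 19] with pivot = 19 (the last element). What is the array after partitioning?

Lomuto partition with pivot = 19:

Initial array: [8, 14, 3, 6, 19]

arr[0]=8 <= 19: swap with position 0, array becomes [8, 14, 3, 6, 19]
arr[1]=14 <= 19: swap with position 1, array becomes [8, 14, 3, 6, 19]
arr[2]=3 <= 19: swap with position 2, array becomes [8, 14, 3, 6, 19]
arr[3]=6 <= 19: swap with position 3, array becomes [8, 14, 3, 6, 19]

Place pivot at position 4: [8, 14, 3, 6, 19]
Pivot position: 4

After partitioning with pivot 19, the array becomes [8, 14, 3, 6, 19]. The pivot is placed at index 4. All elements to the left of the pivot are <= 19, and all elements to the right are > 19.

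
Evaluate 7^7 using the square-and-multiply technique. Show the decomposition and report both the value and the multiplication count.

Computing 7^7 by squaring (build up from 7^1; each line after the first costs one multiplication):

7^1 = 7
7^2 = (7^1)^2 = 7^2 = 49
7^3 = 7 * 7^2 = 7 * 49 = 343
7^6 = (7^3)^2 = 343^2 = 117649
7^7 = 7 * 7^6 = 7 * 117649 = 823543

Result: 823543
Multiplications needed: 4 (4 lines after 7^1)

7^7 = 823543. Using exponentiation by squaring, this requires 4 multiplications. The key idea: if the exponent is even, square the half-power; if odd, multiply by the base once.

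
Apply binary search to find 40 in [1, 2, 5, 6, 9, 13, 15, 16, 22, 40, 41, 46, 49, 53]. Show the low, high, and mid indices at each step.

Binary search for 40 in [1, 2, 5, 6, 9, 13, 15, 16, 22, 40, 41, 46, 49, 53]:

lo=0, hi=13, mid=6, arr[mid]=15 -> 15 < 40, search right half
lo=7, hi=13, mid=10, arr[mid]=41 -> 41 > 40, search left half
lo=7, hi=9, mid=8, arr[mid]=22 -> 22 < 40, search right half
lo=9, hi=9, mid=9, arr[mid]=40 -> Found target at index 9!

Binary search finds 40 at index 9 after 4 comparisons. The search repeatedly halves the search space by comparing with the middle element.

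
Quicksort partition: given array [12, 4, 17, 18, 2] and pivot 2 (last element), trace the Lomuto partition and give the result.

Lomuto partition with pivot = 2:

Initial array: [12, 4, 17, 18, 2]

arr[0]=12 > 2: no swap
arr[1]=4 > 2: no swap
arr[2]=17 > 2: no swap
arr[3]=18 > 2: no swap

Place pivot at position 0: [2, 4, 17, 18, 12]
Pivot position: 0

After partitioning with pivot 2, the array becomes [2, 4, 17, 18, 12]. The pivot is placed at index 0. All elements to the left of the pivot are <= 2, and all elements to the right are > 2.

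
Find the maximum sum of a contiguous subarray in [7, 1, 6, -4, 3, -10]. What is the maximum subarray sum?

Using Kadane's algorithm on [7, 1, 6, -4, 3, -10]:

Scanning through the array:
Position 1 (value 1): max_ending_here = 8, max_so_far = 8
Position 2 (value 6): max_ending_here = 14, max_so_far = 14
Position 3 (value -4): max_ending_here = 10, max_so_far = 14
Position 4 (value 3): max_ending_here = 13, max_so_far = 14
Position 5 (value -10): max_ending_here = 3, max_so_far = 14

Maximum subarray: [7, 1, 6]
Maximum sum: 14

The maximum subarray is [7, 1, 6] with sum 14. This subarray runs from index 0 to index 2.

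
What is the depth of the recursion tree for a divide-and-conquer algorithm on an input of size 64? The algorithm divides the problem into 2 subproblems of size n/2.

For divide and conquer with division factor 2:

Problem sizes at each level:
Level 0: 64
Level 1: 32
Level 2: 16
Level 3: 8
Level 4: 4
Level 5: 2
Level 6: 1

The root is level 0 and the size-1 base case is level 6 (the tree spans levels 0 through 6, i.e. 7 levels counting the root), so the depth is the number of divisions: log_2(64) = 6

The recursion tree depth is log_2(64) = 6. At each level, the problem size is divided by 2, so it takes 6 divisions to reduce to a base case of size 1. The algorithm makes 2 recursive calls at each level.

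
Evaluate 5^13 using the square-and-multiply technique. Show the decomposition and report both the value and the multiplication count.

Computing 5^13 by squaring (build up from 5^1; each line after the first costs one multiplication):

5^1 = 5
5^2 = (5^1)^2 = 5^2 = 25
5^3 = 5 * 5^2 = 5 * 25 = 125
5^6 = (5^3)^2 = 125^2 = 15625
5^12 = (5^6)^2 = 15625^2 = 244140625
5^13 = 5 * 5^12 = 5 * 244140625 = 1220703125

Result: 1220703125
Multiplications needed: 5 (5 lines after 5^1)

5^13 = 1220703125. Using exponentiation by squaring, this requires 5 multiplications. The key idea: if the exponent is even, square the half-power; if odd, multiply by the base once.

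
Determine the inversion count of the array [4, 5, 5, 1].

Finding inversions in [4, 5, 5, 1]:

(0, 3): arr[0]=4 > arr[3]=1
(1, 3): arr[1]=5 > arr[3]=1
(2, 3): arr[2]=5 > arr[3]=1

Total inversions: 3

The array has 3 inversion(s): (0,3), (1,3), (2,3). Each pair (i,j) satisfies i < j and arr[i] > arr[j].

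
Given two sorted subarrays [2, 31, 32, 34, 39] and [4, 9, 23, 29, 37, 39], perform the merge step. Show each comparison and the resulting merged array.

Merging process:

Compare 2 vs 4: take 2 from left. Merged: [2]
Compare 31 vs 4: take 4 from right. Merged: [2, 4]
Compare 31 vs 9: take 9 from right. Merged: [2, 4, 9]
Compare 31 vs 23: take 23 from right. Merged: [2, 4, 9, 23]
Compare 31 vs 29: take 29 from right. Merged: [2, 4, 9, 23, 29]
Compare 31 vs 37: take 31 from left. Merged: [2, 4, 9, 23, 29, 31]
Compare 32 vs 37: take 32 from left. Merged: [2, 4, 9, 23, 29, 31, 32]
Compare 34 vs 37: take 34 from left. Merged: [2, 4, 9, 23, 29, 31, 32, 34]
Compare 39 vs 37: take 37 from right. Merged: [2, 4, 9, 23, 29, 31, 32, 34, 37]
Compare 39 vs 39: take 39 from left. Merged: [2, 4, 9, 23, 29, 31, 32, 34, 37, 39]
Append remaining from right: [39]. Merged: [2, 4, 9, 23, 29, 31, 32, 34, 37, 39, 39]

Final merged array: [2, 4, 9, 23, 29, 31, 32, 34, 37, 39, 39]
Total comparisons: 10

The merged array is [2, 4, 9, 23, 29, 31, 32, 34, 37, 39, 39], requiring 10 comparisons. The merge step runs in O(n) time where n is the total number of elements.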